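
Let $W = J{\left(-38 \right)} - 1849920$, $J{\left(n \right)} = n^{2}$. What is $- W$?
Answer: $1848476$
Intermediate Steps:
$W = -1848476$ ($W = \left(-38\right)^{2} - 1849920 = 1444 - 1849920 = -1848476$)
$- W = \left(-1\right) \left(-1848476\right) = 1848476$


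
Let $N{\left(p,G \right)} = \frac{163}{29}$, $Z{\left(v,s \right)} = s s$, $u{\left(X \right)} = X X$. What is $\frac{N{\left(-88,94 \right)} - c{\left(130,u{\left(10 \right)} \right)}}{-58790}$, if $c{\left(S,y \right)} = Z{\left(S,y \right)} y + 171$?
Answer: $\frac{14502398}{852455} \approx 17.013$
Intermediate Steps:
$u{\left(X \right)} = X^{2}$
$Z{\left(v,s \right)} = s^{2}$
$N{\left(p,G \right)} = \frac{163}{29}$ ($N{\left(p,G \right)} = 163 \cdot \frac{1}{29} = \frac{163}{29}$)
$c{\left(S,y \right)} = 171 + y^{3}$ ($c{\left(S,y \right)} = y^{2} y + 171 = y^{3} + 171 = 171 + y^{3}$)
$\frac{N{\left(-88,94 \right)} - c{\left(130,u{\left(10 \right)} \right)}}{-58790} = \frac{\frac{163}{29} - \left(171 + \left(10^{2}\right)^{3}\right)}{-58790} = \left(\frac{163}{29} - \left(171 + 100^{3}\right)\right) \left(- \frac{1}{58790}\right) = \left(\frac{163}{29} - \left(171 + 1000000\right)\right) \left(- \frac{1}{58790}\right) = \left(\frac{163}{29} - 1000171\right) \left(- \frac{1}{58790}\right) = \left(- \frac{29004796}{29}\right) \left(- \frac{1}{58790}\right) = \frac{14502398}{852455}$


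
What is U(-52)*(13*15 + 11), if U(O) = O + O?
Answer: -21424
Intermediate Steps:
U(O) = 2*O
U(-52)*(13*15 + 11) = (2*(-52))*(13*15 + 11) = -104*(195 + 11) = -104*206 = -21424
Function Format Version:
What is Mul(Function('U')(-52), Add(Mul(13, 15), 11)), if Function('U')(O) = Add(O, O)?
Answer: -21424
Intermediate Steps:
Function('U')(O) = Mul(2, O)
Mul(Function('U')(-52), Add(Mul(13, 15), 11)) = Mul(Mul(2, -52), Add(Mul(13, 15), 11)) = Mul(-104, Add(195, 11)) = Mul(-104, 206) = -21424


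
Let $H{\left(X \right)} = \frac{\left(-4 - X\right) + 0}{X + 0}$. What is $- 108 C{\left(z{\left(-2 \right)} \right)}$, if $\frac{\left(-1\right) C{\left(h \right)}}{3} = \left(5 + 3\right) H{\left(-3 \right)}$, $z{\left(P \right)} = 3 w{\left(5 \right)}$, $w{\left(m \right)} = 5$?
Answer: $864$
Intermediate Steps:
$H{\left(X \right)} = \frac{-4 - X}{X}$
$z{\left(P \right)} = 15$ ($z{\left(P \right)} = 3 \cdot 5 = 15$)
$C{\left(h \right)} = -8$ ($C{\left(h \right)} = - 3 \left(5 + 3\right) \frac{-4 - -3}{-3} = - 3 \cdot 8 \left(- \frac{-4 + 3}{3}\right) = - 3 \cdot 8 \left(\left(- \frac{1}{3}\right) \left(-1\right)\right) = - 3 \cdot 8 \cdot \frac{1}{3} = \left(-3\right) \frac{8}{3} = -8$)
$- 108 C{\left(z{\left(-2 \right)} \right)} = \left(-108\right) \left(-8\right) = 864$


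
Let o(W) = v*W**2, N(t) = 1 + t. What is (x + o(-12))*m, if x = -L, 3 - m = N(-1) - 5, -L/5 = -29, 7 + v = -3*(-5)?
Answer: 8056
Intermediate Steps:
v = 8 (v = -7 - 3*(-5) = -7 + 15 = 8)
L = 145 (L = -5*(-29) = 145)
m = 8 (m = 3 - ((1 - 1) - 5) = 3 - (0 - 5) = 3 - 1*(-5) = 3 + 5 = 8)
o(W) = 8*W**2
x = -145 (x = -1*145 = -145)
(x + o(-12))*m = (-145 + 8*(-12)**2)*8 = (-145 + 8*144)*8 = (-145 + 1152)*8 = 1007*8 = 8056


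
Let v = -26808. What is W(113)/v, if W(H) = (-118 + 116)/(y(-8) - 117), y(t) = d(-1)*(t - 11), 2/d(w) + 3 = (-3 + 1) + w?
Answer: -1/1483376 ≈ -6.7414e-7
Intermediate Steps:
d(w) = 2/(-5 + w) (d(w) = 2/(-3 + ((-3 + 1) + w)) = 2/(-3 + (-2 + w)) = 2/(-5 + w))
y(t) = 11/3 - t/3 (y(t) = (2/(-5 - 1))*(t - 11) = (2/(-6))*(-11 + t) = (2*(-⅙))*(-11 + t) = -(-11 + t)/3 = 11/3 - t/3)
W(H) = 3/166 (W(H) = (-118 + 116)/((11/3 - ⅓*(-8)) - 117) = -2/((11/3 + 8/3) - 117) = -2/(19/3 - 117) = -2/(-332/3) = -2*(-3/332) = 3/166)
W(113)/v = (3/166)/(-26808) = (3/166)*(-1/26808) = -1/1483376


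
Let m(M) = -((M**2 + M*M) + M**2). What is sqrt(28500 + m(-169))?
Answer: 7*I*sqrt(1167) ≈ 239.13*I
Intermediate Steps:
m(M) = -3*M**2 (m(M) = -((M**2 + M**2) + M**2) = -(2*M**2 + M**2) = -3*M**2)
sqrt(28500 + m(-169)) = sqrt(28500 - 3*(-169)**2) = sqrt(28500 - 3*28561) = sqrt(28500 - 85683) = sqrt(-57183) = 7*I*sqrt(1167)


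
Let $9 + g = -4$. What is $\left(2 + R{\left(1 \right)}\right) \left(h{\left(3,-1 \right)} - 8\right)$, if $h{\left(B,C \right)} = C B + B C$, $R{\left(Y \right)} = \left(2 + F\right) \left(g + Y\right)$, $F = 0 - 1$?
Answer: $140$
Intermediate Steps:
$g = -13$ ($g = -9 - 4 = -13$)
$F = -1$
$R{\left(Y \right)} = -13 + Y$ ($R{\left(Y \right)} = \left(2 - 1\right) \left(-13 + Y\right) = 1 \left(-13 + Y\right) = -13 + Y$)
$h{\left(B,C \right)} = 2 B C$ ($h{\left(B,C \right)} = B C + B C = 2 B C$)
$\left(2 + R{\left(1 \right)}\right) \left(h{\left(3,-1 \right)} - 8\right) = \left(2 + \left(-13 + 1\right)\right) \left(2 \cdot 3 \left(-1\right) - 8\right) = \left(2 - 12\right) \left(-6 - 8\right) = \left(-10\right) \left(-14\right) = 140$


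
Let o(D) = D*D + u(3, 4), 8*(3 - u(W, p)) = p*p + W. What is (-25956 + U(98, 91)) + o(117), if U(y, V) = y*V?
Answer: -26787/8 ≈ -3348.4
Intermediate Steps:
U(y, V) = V*y
u(W, p) = 3 - W/8 - p²/8 (u(W, p) = 3 - (p*p + W)/8 = 3 - (p² + W)/8 = 3 - (W + p²)/8 = 3 + (-W/8 - p²/8) = 3 - W/8 - p²/8)
o(D) = 5/8 + D² (o(D) = D*D + (3 - ⅛*3 - ⅛*4²) = D² + (3 - 3/8 - ⅛*16) = D² + (3 - 3/8 - 2) = D² + 5/8 = 5/8 + D²)
(-25956 + U(98, 91)) + o(117) = (-25956 + 91*98) + (5/8 + 117²) = (-25956 + 8918) + (5/8 + 13689) = -17038 + 109517/8 = -26787/8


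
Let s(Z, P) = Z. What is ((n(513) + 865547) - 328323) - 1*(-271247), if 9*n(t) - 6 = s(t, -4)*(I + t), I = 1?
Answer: 2513309/3 ≈ 8.3777e+5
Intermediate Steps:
n(t) = 2/3 + t*(1 + t)/9 (n(t) = 2/3 + (t*(1 + t))/9 = 2/3 + t*(1 + t)/9)
((n(513) + 865547) - 328323) - 1*(-271247) = (((2/3 + (1/9)*513 + (1/9)*513**2) + 865547) - 328323) - 1*(-271247) = (((2/3 + 57 + (1/9)*263169) + 865547) - 328323) + 271247 = (((2/3 + 57 + 29241) + 865547) - 328323) + 271247 = ((87896/3 + 865547) - 328323) + 271247 = (2684537/3 - 328323) + 271247 = 1699568/3 + 271247 = 2513309/3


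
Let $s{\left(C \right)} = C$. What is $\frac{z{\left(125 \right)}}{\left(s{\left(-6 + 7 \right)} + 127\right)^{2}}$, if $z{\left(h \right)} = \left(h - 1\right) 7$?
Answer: $\frac{217}{4096} \approx 0.052979$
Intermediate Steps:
$z{\left(h \right)} = -7 + 7 h$ ($z{\left(h \right)} = \left(-1 + h\right) 7 = -7 + 7 h$)
$\frac{z{\left(125 \right)}}{\left(s{\left(-6 + 7 \right)} + 127\right)^{2}} = \frac{-7 + 7 \cdot 125}{\left(\left(-6 + 7\right) + 127\right)^{2}} = \frac{-7 + 875}{\left(1 + 127\right)^{2}} = \frac{868}{128^{2}} = \frac{868}{16384} = 868 \cdot \frac{1}{16384} = \frac{217}{4096}$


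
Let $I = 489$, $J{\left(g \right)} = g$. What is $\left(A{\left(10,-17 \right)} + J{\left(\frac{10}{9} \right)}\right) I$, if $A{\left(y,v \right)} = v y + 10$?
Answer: $- \frac{233090}{3} \approx -77697.0$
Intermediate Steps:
$A{\left(y,v \right)} = 10 + v y$
$\left(A{\left(10,-17 \right)} + J{\left(\frac{10}{9} \right)}\right) I = \left(\left(10 - 170\right) + \frac{10}{9}\right) 489 = \left(\left(10 - 170\right) + 10 \cdot \frac{1}{9}\right) 489 = \left(-160 + \frac{10}{9}\right) 489 = \left(- \frac{1430}{9}\right) 489 = - \frac{233090}{3}$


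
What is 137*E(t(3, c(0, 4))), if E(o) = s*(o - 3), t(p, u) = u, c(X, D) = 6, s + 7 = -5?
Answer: -4932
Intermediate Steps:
s = -12 (s = -7 - 5 = -12)
E(o) = 36 - 12*o (E(o) = -12*(o - 3) = -12*(-3 + o) = 36 - 12*o)
137*E(t(3, c(0, 4))) = 137*(36 - 12*6) = 137*(36 - 72) = 137*(-36) = -4932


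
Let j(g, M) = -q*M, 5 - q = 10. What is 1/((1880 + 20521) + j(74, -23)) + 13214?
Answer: 294487205/22286 ≈ 13214.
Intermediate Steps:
q = -5 (q = 5 - 1*10 = 5 - 10 = -5)
j(g, M) = 5*M (j(g, M) = -(-5)*M = 5*M)
1/((1880 + 20521) + j(74, -23)) + 13214 = 1/((1880 + 20521) + 5*(-23)) + 13214 = 1/(22401 - 115) + 13214 = 1/22286 + 13214 = 294487205/22286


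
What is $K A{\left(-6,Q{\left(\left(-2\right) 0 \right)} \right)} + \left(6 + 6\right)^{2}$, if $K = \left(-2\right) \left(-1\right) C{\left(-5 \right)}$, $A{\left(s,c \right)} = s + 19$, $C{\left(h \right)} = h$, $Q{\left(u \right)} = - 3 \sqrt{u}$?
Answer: $14$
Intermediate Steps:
$A{\left(s,c \right)} = 19 + s$
$K = -10$ ($K = \left(-2\right) \left(-1\right) \left(-5\right) = 2 \left(-5\right) = -10$)
$K A{\left(-6,Q{\left(\left(-2\right) 0 \right)} \right)} + \left(6 + 6\right)^{2} = - 10 \left(19 - 6\right) + \left(6 + 6\right)^{2} = \left(-10\right) 13 + 12^{2} = -130 + 144 = 14$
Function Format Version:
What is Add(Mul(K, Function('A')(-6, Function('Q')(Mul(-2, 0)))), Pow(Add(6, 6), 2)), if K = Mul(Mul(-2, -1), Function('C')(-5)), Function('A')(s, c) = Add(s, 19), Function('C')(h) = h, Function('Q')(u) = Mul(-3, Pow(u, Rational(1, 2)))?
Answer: 14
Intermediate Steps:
Function('A')(s, c) = Add(19, s)
K = -10 (K = Mul(Mul(-2, -1), -5) = Mul(2, -5) = -10)
Add(Mul(K, Function('A')(-6, Function('Q')(Mul(-2, 0)))), Pow(Add(6, 6), 2)) = Add(Mul(-10, Add(19, -6)), Pow(Add(6, 6), 2)) = Add(Mul(-10, 13), Pow(12, 2)) = Add(-130, 144) = 14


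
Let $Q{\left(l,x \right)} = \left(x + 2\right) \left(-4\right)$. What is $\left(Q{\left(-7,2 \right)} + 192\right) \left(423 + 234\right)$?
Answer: $115632$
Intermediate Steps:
$Q{\left(l,x \right)} = -8 - 4 x$ ($Q{\left(l,x \right)} = \left(2 + x\right) \left(-4\right) = -8 - 4 x$)
$\left(Q{\left(-7,2 \right)} + 192\right) \left(423 + 234\right) = \left(\left(-8 - 8\right) + 192\right) \left(423 + 234\right) = \left(\left(-8 - 8\right) + 192\right) 657 = \left(-16 + 192\right) 657 = 176 \cdot 657 = 115632$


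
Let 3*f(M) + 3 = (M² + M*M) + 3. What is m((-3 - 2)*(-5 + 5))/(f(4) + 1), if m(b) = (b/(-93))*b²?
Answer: 0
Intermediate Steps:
f(M) = 2*M²/3 (f(M) = -1 + ((M² + M*M) + 3)/3 = -1 + ((M² + M²) + 3)/3 = -1 + (2*M² + 3)/3 = -1 + (3 + 2*M²)/3 = -1 + (1 + 2*M²/3) = 2*M²/3)
m(b) = -b³/93 (m(b) = (b*(-1/93))*b² = (-b/93)*b² = -b³/93)
m((-3 - 2)*(-5 + 5))/(f(4) + 1) = (-(-5 + 5)³*(-3 - 2)³/93)/((⅔)*4² + 1) = (-(-5*0)³/93)/((⅔)*16 + 1) = (-1/93*0³)/(32/3 + 1) = (-1/93*0)/(35/3) = (3/35)*0 = 0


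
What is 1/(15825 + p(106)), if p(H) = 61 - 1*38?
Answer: 1/15848 ≈ 6.3099e-5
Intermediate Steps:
p(H) = 23 (p(H) = 61 - 38 = 23)
1/(15825 + p(106)) = 1/(15825 + 23) = 1/15848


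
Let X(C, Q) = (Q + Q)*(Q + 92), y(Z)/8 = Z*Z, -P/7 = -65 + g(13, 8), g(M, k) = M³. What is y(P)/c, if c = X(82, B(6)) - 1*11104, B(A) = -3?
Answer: -890903104/5819 ≈ -1.5310e+5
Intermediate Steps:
P = -14924 (P = -7*(-65 + 13³) = -7*(-65 + 2197) = -7*2132 = -14924)
y(Z) = 8*Z² (y(Z) = 8*(Z*Z) = 8*Z²)
X(C, Q) = 2*Q*(92 + Q) (X(C, Q) = (2*Q)*(92 + Q) = 2*Q*(92 + Q))
c = -11638 (c = 2*(-3)*(92 - 3) - 1*11104 = 2*(-3)*89 - 11104 = -534 - 11104 = -11638)
y(P)/c = (8*(-14924)²)/(-11638) = (8*222725776)*(-1/11638) = 1781806208*(-1/11638) = -890903104/5819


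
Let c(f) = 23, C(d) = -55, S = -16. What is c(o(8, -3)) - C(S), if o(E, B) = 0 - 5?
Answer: 78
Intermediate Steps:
o(E, B) = -5
c(o(8, -3)) - C(S) = 23 - 1*(-55) = 23 + 55 = 78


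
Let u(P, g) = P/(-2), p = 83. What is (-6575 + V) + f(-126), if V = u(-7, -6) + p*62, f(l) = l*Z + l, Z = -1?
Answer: -2851/2 ≈ -1425.5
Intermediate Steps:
u(P, g) = -P/2 (u(P, g) = P*(-1/2) = -P/2)
f(l) = 0 (f(l) = l*(-1) + l = -l + l = 0)
V = 10299/2 (V = -1/2*(-7) + 83*62 = 7/2 + 5146 = 10299/2 ≈ 5149.5)
(-6575 + V) + f(-126) = (-6575 + 10299/2) + 0 = -2851/2 + 0 = -2851/2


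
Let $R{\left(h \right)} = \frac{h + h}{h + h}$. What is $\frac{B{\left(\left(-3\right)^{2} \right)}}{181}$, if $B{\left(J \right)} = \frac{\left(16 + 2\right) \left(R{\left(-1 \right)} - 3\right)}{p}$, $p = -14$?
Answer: $\frac{18}{1267} \approx 0.014207$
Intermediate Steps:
$R{\left(h \right)} = 1$ ($R{\left(h \right)} = \frac{2 h}{2 h} = 2 h \frac{1}{2 h} = 1$)
$B{\left(J \right)} = \frac{18}{7}$ ($B{\left(J \right)} = \frac{\left(16 + 2\right) \left(1 - 3\right)}{-14} = 18 \left(-2\right) \left(- \frac{1}{14}\right) = \left(-36\right) \left(- \frac{1}{14}\right) = \frac{18}{7}$)
$\frac{B{\left(\left(-3\right)^{2} \right)}}{181} = \frac{18}{7 \cdot 181} = \frac{18}{7} \cdot \frac{1}{181} = \frac{18}{1267}$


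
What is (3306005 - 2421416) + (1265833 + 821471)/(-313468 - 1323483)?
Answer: 1448026760835/1636951 ≈ 8.8459e+5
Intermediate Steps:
(3306005 - 2421416) + (1265833 + 821471)/(-313468 - 1323483) = 884589 + 2087304/(-1636951) = 884589 + 2087304*(-1/1636951) = 884589 - 2087304/1636951 = 1448026760835/1636951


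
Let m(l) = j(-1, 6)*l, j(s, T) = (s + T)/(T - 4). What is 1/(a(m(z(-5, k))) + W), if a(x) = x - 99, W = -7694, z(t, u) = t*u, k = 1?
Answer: -2/15611 ≈ -0.00012811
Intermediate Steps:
j(s, T) = (T + s)/(-4 + T)
m(l) = 5*l/2 (m(l) = ((6 - 1)/(-4 + 6))*l = (5/2)*l = ((½)*5)*l = 5*l/2)
a(x) = -99 + x
1/(a(m(z(-5, k))) + W) = 1/((-99 + 5*(-5*1)/2) - 7694) = 1/((-99 + (5/2)*(-5)) - 7694) = 1/((-99 - 25/2) - 7694) = 1/(-223/2 - 7694) = 1/(-15611/2) = -2/15611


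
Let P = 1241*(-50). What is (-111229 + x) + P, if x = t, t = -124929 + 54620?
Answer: -243588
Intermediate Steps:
P = -62050
t = -70309
x = -70309
(-111229 + x) + P = (-111229 - 70309) - 62050 = -181538 - 62050 = -243588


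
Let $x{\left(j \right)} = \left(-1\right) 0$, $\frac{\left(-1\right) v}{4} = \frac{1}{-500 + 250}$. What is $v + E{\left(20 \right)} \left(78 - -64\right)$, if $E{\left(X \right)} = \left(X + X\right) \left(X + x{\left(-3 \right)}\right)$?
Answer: $\frac{14200002}{125} \approx 1.136 \cdot 10^{5}$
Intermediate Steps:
$v = \frac{2}{125}$ ($v = - \frac{4}{-500 + 250} = - \frac{4}{-250} = \left(-4\right) \left(- \frac{1}{250}\right) = \frac{2}{125} \approx 0.016$)
$x{\left(j \right)} = 0$
$E{\left(X \right)} = 2 X^{2}$ ($E{\left(X \right)} = \left(X + X\right) \left(X + 0\right) = 2 X X = 2 X^{2}$)
$v + E{\left(20 \right)} \left(78 - -64\right) = \frac{2}{125} + 2 \cdot 20^{2} \left(78 - -64\right) = \frac{2}{125} + 2 \cdot 400 \left(78 + 64\right) = \frac{2}{125} + 800 \cdot 142 = \frac{2}{125} + 113600 = \frac{14200002}{125}$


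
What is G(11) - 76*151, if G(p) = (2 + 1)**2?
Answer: -11467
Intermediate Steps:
G(p) = 9 (G(p) = 3**2 = 9)
G(11) - 76*151 = 9 - 76*151 = 9 - 11476 = -11467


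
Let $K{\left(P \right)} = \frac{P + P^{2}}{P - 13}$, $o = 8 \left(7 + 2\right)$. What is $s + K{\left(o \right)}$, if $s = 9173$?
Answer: $\frac{546463}{59} \approx 9262.1$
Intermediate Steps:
$o = 72$ ($o = 8 \cdot 9 = 72$)
$K{\left(P \right)} = \frac{P + P^{2}}{-13 + P}$
$s + K{\left(o \right)} = 9173 + \frac{72 \left(1 + 72\right)}{-13 + 72} = 9173 + 72 \cdot \frac{1}{59} \cdot 73 = 9173 + \frac{5256}{59} = \frac{546463}{59}$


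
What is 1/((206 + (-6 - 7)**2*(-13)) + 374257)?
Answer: 1/372266 ≈ 2.6863e-6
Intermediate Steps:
1/((206 + (-6 - 7)**2*(-13)) + 374257) = 1/((206 + (-13)**2*(-13)) + 374257) = 1/((206 + 169*(-13)) + 374257) = 1/((206 - 2197) + 374257) = 1/(-1991 + 374257) = 1/372266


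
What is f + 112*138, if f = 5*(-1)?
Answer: 15451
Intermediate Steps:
f = -5
f + 112*138 = -5 + 112*138 = -5 + 15456 = 15451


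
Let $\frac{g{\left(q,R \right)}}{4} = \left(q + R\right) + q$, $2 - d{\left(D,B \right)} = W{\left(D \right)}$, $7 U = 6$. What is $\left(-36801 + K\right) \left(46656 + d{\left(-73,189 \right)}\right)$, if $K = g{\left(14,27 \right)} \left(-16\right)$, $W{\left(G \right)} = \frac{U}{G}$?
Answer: $- \frac{961343120324}{511} \approx -1.8813 \cdot 10^{9}$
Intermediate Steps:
$U = \frac{6}{7}$ ($U = \frac{1}{7} \cdot 6 = \frac{6}{7} \approx 0.85714$)
$W{\left(G \right)} = \frac{6}{7 G}$
$d{\left(D,B \right)} = 2 - \frac{6}{7 D}$
$g{\left(q,R \right)} = 4 R + 8 q$ ($g{\left(q,R \right)} = 4 \left(\left(q + R\right) + q\right) = 4 \left(\left(R + q\right) + q\right) = 4 \left(R + 2 q\right) = 4 R + 8 q$)
$K = -3520$ ($K = \left(4 \cdot 27 + 8 \cdot 14\right) \left(-16\right) = \left(108 + 112\right) \left(-16\right) = 220 \left(-16\right) = -3520$)
$\left(-36801 + K\right) \left(46656 + d{\left(-73,189 \right)}\right) = \left(-36801 - 3520\right) \left(46656 + \left(2 - \frac{6}{7 \left(-73\right)}\right)\right) = - 40321 \left(46656 + \left(2 - - \frac{6}{511}\right)\right) = - 40321 \left(46656 + \left(2 + \frac{6}{511}\right)\right) = - 40321 \left(46656 + \frac{1028}{511}\right) = \left(-40321\right) \frac{23842244}{511} = - \frac{961343120324}{511}$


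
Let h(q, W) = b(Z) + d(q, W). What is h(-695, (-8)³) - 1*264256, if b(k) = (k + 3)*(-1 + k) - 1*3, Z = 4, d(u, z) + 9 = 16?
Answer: -264231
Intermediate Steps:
d(u, z) = 7 (d(u, z) = -9 + 16 = 7)
b(k) = -3 + (-1 + k)*(3 + k) (b(k) = (3 + k)*(-1 + k) - 3 = (-1 + k)*(3 + k) - 3 = -3 + (-1 + k)*(3 + k))
h(q, W) = 25 (h(q, W) = (-6 + 4² + 2*4) + 7 = (-6 + 16 + 8) + 7 = 18 + 7 = 25)
h(-695, (-8)³) - 1*264256 = 25 - 1*264256 = 25 - 264256 = -264231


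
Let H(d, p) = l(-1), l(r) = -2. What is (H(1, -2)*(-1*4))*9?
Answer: 72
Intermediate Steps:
H(d, p) = -2
(H(1, -2)*(-1*4))*9 = -(-2)*4*9 = -2*(-4)*9 = 8*9 = 72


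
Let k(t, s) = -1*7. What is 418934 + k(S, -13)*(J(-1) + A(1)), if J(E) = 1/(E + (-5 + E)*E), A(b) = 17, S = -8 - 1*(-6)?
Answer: 2094068/5 ≈ 4.1881e+5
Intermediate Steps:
S = -2 (S = -8 + 6 = -2)
J(E) = 1/(E + E*(-5 + E))
k(t, s) = -7
418934 + k(S, -13)*(J(-1) + A(1)) = 418934 - 7*(1/((-1)*(-4 - 1)) + 17) = 418934 - 7*(-1/(-5) + 17) = 418934 - 7*(-1*(-1/5) + 17) = 418934 - 7*(1/5 + 17) = 418934 - 7*86/5 = 418934 - 602/5 = 2094068/5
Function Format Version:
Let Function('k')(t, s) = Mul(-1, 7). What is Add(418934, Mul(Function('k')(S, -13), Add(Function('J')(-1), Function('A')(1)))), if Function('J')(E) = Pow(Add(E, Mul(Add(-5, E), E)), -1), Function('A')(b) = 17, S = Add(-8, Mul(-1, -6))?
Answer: Rational(2094068, 5) ≈ 4.1881e+5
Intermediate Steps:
S = -2 (S = Add(-8, 6) = -2)
Function('J')(E) = Pow(Add(E, Mul(E, Add(-5, E))), -1)
Function('k')(t, s) = -7
Add(418934, Mul(Function('k')(S, -13), Add(Function('J')(-1), Function('A')(1)))) = Add(418934, Mul(-7, Add(Mul(Pow(-1, -1), Pow(Add(-4, -1), -1)), 17))) = Add(418934, Mul(-7, Add(Mul(-1, Pow(-5, -1)), 17))) = Add(418934, Mul(-7, Add(Mul(-1, Rational(-1, 5)), 17))) = Add(418934, Mul(-7, Add(Rational(1, 5), 17))) = Add(418934, Mul(-7, Rational(86, 5))) = Add(418934, Rational(-602, 5)) = Rational(2094068, 5)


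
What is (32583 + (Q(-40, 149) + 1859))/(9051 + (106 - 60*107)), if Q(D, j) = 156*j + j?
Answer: 57835/2737 ≈ 21.131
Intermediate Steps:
Q(D, j) = 157*j
(32583 + (Q(-40, 149) + 1859))/(9051 + (106 - 60*107)) = (32583 + (157*149 + 1859))/(9051 + (106 - 60*107)) = (32583 + (23393 + 1859))/(9051 + (106 - 6420)) = (32583 + 25252)/(9051 - 6314) = 57835/2737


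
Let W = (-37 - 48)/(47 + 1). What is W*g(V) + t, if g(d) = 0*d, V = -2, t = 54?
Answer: 54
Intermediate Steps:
g(d) = 0
W = -85/48 ≈ -1.7708
W*g(V) + t = -85/48*0 + 54 = 0 + 54 = 54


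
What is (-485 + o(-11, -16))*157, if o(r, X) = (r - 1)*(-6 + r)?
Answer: -44117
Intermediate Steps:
o(r, X) = (-1 + r)*(-6 + r)
(-485 + o(-11, -16))*157 = (-485 + (6 + (-11)² - 7*(-11)))*157 = (-485 + (6 + 121 + 77))*157 = (-485 + 204)*157 = -281*157 = -44117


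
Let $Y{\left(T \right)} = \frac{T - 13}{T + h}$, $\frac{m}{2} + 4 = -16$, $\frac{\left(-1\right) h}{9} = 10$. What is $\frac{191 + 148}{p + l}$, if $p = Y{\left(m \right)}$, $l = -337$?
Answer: $- \frac{44070}{43757} \approx -1.0072$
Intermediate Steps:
$h = -90$ ($h = \left(-9\right) 10 = -90$)
$m = -40$ ($m = -8 + 2 \left(-16\right) = -8 - 32 = -40$)
$Y{\left(T \right)} = \frac{-13 + T}{-90 + T}$ ($Y{\left(T \right)} = \frac{T - 13}{T - 90} = \frac{-13 + T}{-90 + T}$)
$p = \frac{53}{130}$ ($p = \frac{-13 - 40}{-90 - 40} = \frac{1}{-130} \left(-53\right) = \left(- \frac{1}{130}\right) \left(-53\right) = \frac{53}{130} \approx 0.40769$)
$\frac{191 + 148}{p + l} = \frac{191 + 148}{\frac{53}{130} - 337} = \frac{339}{- \frac{43757}{130}} = 339 \left(- \frac{130}{43757}\right) = - \frac{44070}{43757}$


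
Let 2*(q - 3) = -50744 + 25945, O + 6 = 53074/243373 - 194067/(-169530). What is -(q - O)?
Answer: 85212695620776/6876504115 ≈ 12392.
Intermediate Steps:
O = -63775281643/13753008230 (O = -6 + (53074/243373 - 194067/(-169530)) = -6 + (53074*(1/243373) - 194067*(-1/169530)) = -6 + (53074/243373 + 64689/56510) = -6 + 18742767737/13753008230 = -63775281643/13753008230 ≈ -4.6372)
q = -24793/2 (q = 3 + (-50744 + 25945)/2 = 3 + (1/2)*(-24799) = 3 - 24799/2 = -24793/2 ≈ -12397.)
-(q - O) = -(-24793/2 - 1*(-63775281643/13753008230)) = -(-24793/2 + 63775281643/13753008230) = -1*(-85212695620776/6876504115) = 85212695620776/6876504115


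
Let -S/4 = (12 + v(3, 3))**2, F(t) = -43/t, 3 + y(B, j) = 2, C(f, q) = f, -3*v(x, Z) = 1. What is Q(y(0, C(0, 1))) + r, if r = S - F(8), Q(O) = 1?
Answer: -38741/72 ≈ -538.07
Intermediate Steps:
v(x, Z) = -1/3 (v(x, Z) = -1/3*1 = -1/3)
y(B, j) = -1 (y(B, j) = -3 + 2 = -1)
S = -4900/9 (S = -4*(12 - 1/3)**2 = -4*(35/3)**2 = -4*1225/9 = -4900/9 ≈ -544.44)
r = -38813/72 (r = -4900/9 - (-43)/8 = -4900/9 - 1*(-43/8) = -4900/9 + 43/8 = -38813/72 ≈ -539.07)
Q(y(0, C(0, 1))) + r = 1 - 38813/72 = -38741/72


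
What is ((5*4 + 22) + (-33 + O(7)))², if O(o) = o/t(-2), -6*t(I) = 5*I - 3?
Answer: 25281/169 ≈ 149.59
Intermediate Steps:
t(I) = ½ - 5*I/6 (t(I) = -(5*I - 3)/6 = -(-3 + 5*I)/6 = ½ - 5*I/6)
O(o) = 6*o/13 (O(o) = o/(½ - ⅚*(-2)) = o/(½ + 5/3) = o/(13/6) = o*(6/13) = 6*o/13)
((5*4 + 22) + (-33 + O(7)))² = ((5*4 + 22) + (-33 + (6/13)*7))² = ((20 + 22) + (-33 + 42/13))² = (42 - 387/13)² = (159/13)² = 25281/169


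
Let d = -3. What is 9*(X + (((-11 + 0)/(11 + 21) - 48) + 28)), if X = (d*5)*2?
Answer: -14499/32 ≈ -453.09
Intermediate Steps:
X = -30 (X = -3*5*2 = -15*2 = -30)
9*(X + (((-11 + 0)/(11 + 21) - 48) + 28)) = 9*(-30 + (((-11 + 0)/(11 + 21) - 48) + 28)) = 9*(-30 + ((-11/32 - 48) + 28)) = 9*(-30 + (-1547/32 + 28)) = 9*(-30 - 651/32) = 9*(-1611/32) = -14499/32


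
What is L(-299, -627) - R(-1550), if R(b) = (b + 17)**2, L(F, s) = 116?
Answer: -2349973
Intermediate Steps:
R(b) = (17 + b)**2
L(-299, -627) - R(-1550) = 116 - (17 - 1550)**2 = 116 - 1*(-1533)**2 = 116 - 1*2350089 = 116 - 2350089 = -2349973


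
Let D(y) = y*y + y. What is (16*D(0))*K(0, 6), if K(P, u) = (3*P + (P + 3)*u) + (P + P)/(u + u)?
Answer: 0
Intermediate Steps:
D(y) = y + y² (D(y) = y² + y = y + y²)
K(P, u) = 3*P + P/u + u*(3 + P) (K(P, u) = (3*P + (3 + P)*u) + (2*P)/((2*u)) = (3*P + u*(3 + P)) + (2*P)*(1/(2*u)) = (3*P + u*(3 + P)) + P/u = 3*P + P/u + u*(3 + P))
(16*D(0))*K(0, 6) = (16*(0*(1 + 0)))*(3*0 + 3*6 + 0*6 + 0/6) = (16*(0*1))*(0 + 18 + 0 + 0*(⅙)) = (16*0)*(0 + 18 + 0 + 0) = 0*18 = 0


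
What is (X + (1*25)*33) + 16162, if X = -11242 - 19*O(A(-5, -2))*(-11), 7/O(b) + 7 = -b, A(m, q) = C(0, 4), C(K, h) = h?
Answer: 5612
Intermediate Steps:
A(m, q) = 4
O(b) = 7/(-7 - b)
X = -11375 (X = -11242 - 19*(-7/(7 + 4))*(-11) = -11242 - 19*(-7/11)*(-11) = -11242 - (-133)*(-11)/11 = -11242 - 1*133 = -11242 - 133 = -11375)
(X + (1*25)*33) + 16162 = (-11375 + (1*25)*33) + 16162 = (-11375 + 25*33) + 16162 = (-11375 + 825) + 16162 = -10550 + 16162 = 5612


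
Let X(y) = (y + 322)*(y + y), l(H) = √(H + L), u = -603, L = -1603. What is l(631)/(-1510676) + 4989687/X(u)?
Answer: 1663229/112962 - 9*I*√3/755338 ≈ 14.724 - 2.0638e-5*I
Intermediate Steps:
l(H) = √(-1603 + H) (l(H) = √(H - 1603) = √(-1603 + H))
X(y) = 2*y*(322 + y) (X(y) = (322 + y)*(2*y) = 2*y*(322 + y))
l(631)/(-1510676) + 4989687/X(u) = √(-1603 + 631)/(-1510676) + 4989687/((2*(-603)*(322 - 603))) = √(-972)*(-1/1510676) + 4989687/((2*(-603)*(-281))) = (18*I*√3)*(-1/1510676) + 4989687/338886 = -9*I*√3/755338 + 4989687*(1/338886) = -9*I*√3/755338 + 1663229/112962 = 1663229/112962 - 9*I*√3/755338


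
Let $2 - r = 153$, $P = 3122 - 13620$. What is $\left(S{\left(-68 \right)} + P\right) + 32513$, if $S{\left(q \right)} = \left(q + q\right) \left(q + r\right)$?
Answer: $51799$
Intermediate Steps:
$P = -10498$
$r = -151$ ($r = 2 - 153 = -151$)
$S{\left(q \right)} = 2 q \left(-151 + q\right)$ ($S{\left(q \right)} = \left(q + q\right) \left(q - 151\right) = 2 q \left(-151 + q\right)$)
$\left(S{\left(-68 \right)} + P\right) + 32513 = \left(2 \left(-68\right) \left(-151 - 68\right) - 10498\right) + 32513 = \left(2 \left(-68\right) \left(-219\right) - 10498\right) + 32513 = \left(29784 - 10498\right) + 32513 = 19286 + 32513 = 51799$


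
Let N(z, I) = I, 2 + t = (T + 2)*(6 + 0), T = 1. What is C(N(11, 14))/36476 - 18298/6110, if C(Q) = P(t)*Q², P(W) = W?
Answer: -81034611/27858545 ≈ -2.9088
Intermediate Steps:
t = 16 (t = -2 + (1 + 2)*(6 + 0) = -2 + 3*6 = -2 + 18 = 16)
C(Q) = 16*Q²
C(N(11, 14))/36476 - 18298/6110 = (16*14²)/36476 - 18298/6110 = (16*196)*(1/36476) - 18298*1/6110 = 3136*(1/36476) - 9149/3055 = 784/9119 - 9149/3055 = -81034611/27858545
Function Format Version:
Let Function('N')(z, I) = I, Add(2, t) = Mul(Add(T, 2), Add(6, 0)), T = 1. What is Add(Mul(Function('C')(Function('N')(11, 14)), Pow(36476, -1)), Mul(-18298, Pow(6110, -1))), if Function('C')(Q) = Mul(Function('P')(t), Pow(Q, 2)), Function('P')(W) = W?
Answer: Rational(-81034611, 27858545) ≈ -2.9088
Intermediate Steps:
t = 16 (t = Add(-2, Mul(Add(1, 2), Add(6, 0))) = Add(-2, Mul(3, 6)) = Add(-2, 18) = 16)
Function('C')(Q) = Mul(16, Pow(Q, 2))
Add(Mul(Function('C')(Function('N')(11, 14)), Pow(36476, -1)), Mul(-18298, Pow(6110, -1))) = Add(Mul(Mul(16, Pow(14, 2)), Pow(36476, -1)), Mul(-18298, Pow(6110, -1))) = Add(Mul(Mul(16, 196), Rational(1, 36476)), Mul(-18298, Rational(1, 6110))) = Add(Mul(3136, Rational(1, 36476)), Rational(-9149, 3055)) = Add(Rational(784, 9119), Rational(-9149, 3055)) = Rational(-81034611, 27858545)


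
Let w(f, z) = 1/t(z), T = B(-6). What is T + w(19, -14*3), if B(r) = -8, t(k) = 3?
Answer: -23/3 ≈ -7.6667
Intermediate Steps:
T = -8
w(f, z) = 1/3
T + w(19, -14*3) = -8 + 1/3 = -23/3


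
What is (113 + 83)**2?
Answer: 38416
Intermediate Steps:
(113 + 83)**2 = 196**2 = 38416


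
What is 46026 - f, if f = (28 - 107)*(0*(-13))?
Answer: 46026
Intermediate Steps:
f = 0 (f = -79*0 = 0)
46026 - f = 46026 - 1*0 = 46026 + 0 = 46026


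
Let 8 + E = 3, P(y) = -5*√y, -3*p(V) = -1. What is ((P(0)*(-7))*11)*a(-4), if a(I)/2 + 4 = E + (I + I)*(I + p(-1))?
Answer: 0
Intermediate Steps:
p(V) = ⅓ (p(V) = -⅓*(-1) = ⅓)
E = -5 (E = -8 + 3 = -5)
a(I) = -18 + 4*I*(⅓ + I) (a(I) = -8 + 2*(-5 + (I + I)*(I + ⅓)) = -8 + 2*(-5 + (2*I)*(⅓ + I)) = -8 + 2*(-5 + 2*I*(⅓ + I)) = -8 + (-10 + 4*I*(⅓ + I)) = -18 + 4*I*(⅓ + I))
((P(0)*(-7))*11)*a(-4) = ((-5*√0*(-7))*11)*(-18 + 4*(-4)² + (4/3)*(-4)) = ((-5*0*(-7))*11)*(-18 + 4*16 - 16/3) = ((0*(-7))*11)*(-18 + 64 - 16/3) = (0*11)*(122/3) = 0*(122/3) = 0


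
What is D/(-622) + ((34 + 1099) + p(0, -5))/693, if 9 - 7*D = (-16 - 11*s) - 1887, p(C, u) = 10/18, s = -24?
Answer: 2438638/1939707 ≈ 1.2572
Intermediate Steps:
p(C, u) = 5/9 (p(C, u) = 10*(1/18) = 5/9)
D = 1648/7 (D = 9/7 - ((-16 - 11*(-24)) - 1887)/7 = 9/7 - ((-16 + 264) - 1887)/7 = 9/7 - (248 - 1887)/7 = 9/7 - ⅐*(-1639) = 9/7 + 1639/7 = 1648/7 ≈ 235.43)
D/(-622) + ((34 + 1099) + p(0, -5))/693 = (1648/7)/(-622) + ((34 + 1099) + 5/9)/693 = (1648/7)*(-1/622) + (1133 + 5/9)*(1/693) = -824/2177 + (10202/9)*(1/693) = -824/2177 + 10202/6237 = 2438638/1939707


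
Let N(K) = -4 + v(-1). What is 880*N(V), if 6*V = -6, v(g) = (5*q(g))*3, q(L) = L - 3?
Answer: -56320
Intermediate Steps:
q(L) = -3 + L
v(g) = -45 + 15*g (v(g) = (5*(-3 + g))*3 = (-15 + 5*g)*3 = -45 + 15*g)
V = -1 (V = (1/6)*(-6) = -1)
N(K) = -64 (N(K) = -4 + (-45 + 15*(-1)) = -4 + (-45 - 15) = -4 - 60 = -64)
880*N(V) = 880*(-64) = -56320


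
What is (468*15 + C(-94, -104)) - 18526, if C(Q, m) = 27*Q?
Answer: -14044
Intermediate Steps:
(468*15 + C(-94, -104)) - 18526 = (468*15 + 27*(-94)) - 18526 = (7020 - 2538) - 18526 = 4482 - 18526 = -14044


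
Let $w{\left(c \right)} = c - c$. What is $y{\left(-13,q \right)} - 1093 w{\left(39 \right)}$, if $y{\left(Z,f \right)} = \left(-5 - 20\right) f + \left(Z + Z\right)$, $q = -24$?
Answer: $574$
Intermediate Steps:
$w{\left(c \right)} = 0$
$y{\left(Z,f \right)} = - 25 f + 2 Z$ ($y{\left(Z,f \right)} = \left(-5 - 20\right) f + 2 Z = - 25 f + 2 Z$)
$y{\left(-13,q \right)} - 1093 w{\left(39 \right)} = \left(\left(-25\right) \left(-24\right) + 2 \left(-13\right)\right) - 0 = \left(600 - 26\right) + 0 = 574 + 0 = 574$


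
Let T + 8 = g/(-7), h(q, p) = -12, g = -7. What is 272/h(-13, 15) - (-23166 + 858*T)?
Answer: 87448/3 ≈ 29149.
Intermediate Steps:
T = -7 (T = -8 - 7/(-7) = -8 - 7*(-1/7) = -8 + 1 = -7)
272/h(-13, 15) - (-23166 + 858*T) = 272/(-12) - 78/(1/((-1*(-8) + 11*(-7)) - 305)) = 272*(-1/12) - 78/(1/((8 - 77) - 305)) = -68/3 - 78/(1/(-69 - 305)) = -68/3 - 78/(1/(-374)) = -68/3 - 78/(-1/374) = -68/3 - 78*(-374) = -68/3 + 29172 = 87448/3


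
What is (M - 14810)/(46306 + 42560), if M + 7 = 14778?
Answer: -13/29622 ≈ -0.00043886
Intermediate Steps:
M = 14771 (M = -7 + 14778 = 14771)
(M - 14810)/(46306 + 42560) = (14771 - 14810)/(46306 + 42560) = -39/88866 = -39*1/88866 = -13/29622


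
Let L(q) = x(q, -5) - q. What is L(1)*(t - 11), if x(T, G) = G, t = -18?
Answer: 174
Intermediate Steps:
L(q) = -5 - q
L(1)*(t - 11) = (-5 - 1*1)*(-18 - 11) = (-5 - 1)*(-29) = -6*(-29) = 174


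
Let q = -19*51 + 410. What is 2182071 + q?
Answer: 2181512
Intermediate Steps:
q = -559 (q = -969 + 410 = -559)
2182071 + q = 2182071 - 559 = 2181512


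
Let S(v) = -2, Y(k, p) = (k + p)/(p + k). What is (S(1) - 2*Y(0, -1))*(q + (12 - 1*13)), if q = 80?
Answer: -316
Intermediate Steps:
Y(k, p) = 1 (Y(k, p) = (k + p)/(k + p) = 1)
(S(1) - 2*Y(0, -1))*(q + (12 - 1*13)) = (-2 - 2*1)*(80 + (12 - 1*13)) = (-2 - 2)*(80 + (12 - 13)) = -4*(80 - 1) = -4*79 = -316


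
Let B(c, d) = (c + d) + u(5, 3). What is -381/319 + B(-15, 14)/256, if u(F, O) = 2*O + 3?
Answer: -11873/10208 ≈ -1.1631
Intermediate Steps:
u(F, O) = 3 + 2*O
B(c, d) = 9 + c + d (B(c, d) = (c + d) + (3 + 2*3) = (c + d) + (3 + 6) = (c + d) + 9 = 9 + c + d)
-381/319 + B(-15, 14)/256 = -381/319 + (9 - 15 + 14)/256 = -381*1/319 + 8*(1/256) = -381/319 + 1/32 = -11873/10208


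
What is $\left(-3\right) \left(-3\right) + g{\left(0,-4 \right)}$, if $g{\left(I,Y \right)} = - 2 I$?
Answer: $9$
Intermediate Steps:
$\left(-3\right) \left(-3\right) + g{\left(0,-4 \right)} = \left(-3\right) \left(-3\right) - 0 = 9 + 0 = 9$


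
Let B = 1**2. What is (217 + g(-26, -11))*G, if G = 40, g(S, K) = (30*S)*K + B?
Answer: 351920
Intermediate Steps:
B = 1
g(S, K) = 1 + 30*K*S (g(S, K) = (30*S)*K + 1 = 30*K*S + 1 = 1 + 30*K*S)
(217 + g(-26, -11))*G = (217 + (1 + 30*(-11)*(-26)))*40 = (217 + (1 + 8580))*40 = (217 + 8581)*40 = 8798*40 = 351920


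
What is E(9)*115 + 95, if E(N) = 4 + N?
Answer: 1590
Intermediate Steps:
E(9)*115 + 95 = (4 + 9)*115 + 95 = 13*115 + 95 = 1495 + 95 = 1590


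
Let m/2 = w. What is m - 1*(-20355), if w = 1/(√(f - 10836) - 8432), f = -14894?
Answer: 23350584013/1147167 - I*√25730/35562177 ≈ 20355.0 - 4.5106e-6*I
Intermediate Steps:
w = 1/(-8432 + I*√25730) (w = 1/(√(-14894 - 10836) - 8432) = 1/(√(-25730) - 8432) = 1/(I*√25730 - 8432) = 1/(-8432 + I*√25730) ≈ -0.00011855 - 2.2553e-6*I)
m = -272/1147167 - I*√25730/35562177 (m = 2*(-136/1147167 - I*√25730/71124354) = -272/1147167 - I*√25730/35562177 ≈ -0.00023711 - 4.5106e-6*I)
m - 1*(-20355) = (-272/1147167 - I*√25730/35562177) - 1*(-20355) = (-272/1147167 - I*√25730/35562177) + 20355 = 23350584013/1147167 - I*√25730/35562177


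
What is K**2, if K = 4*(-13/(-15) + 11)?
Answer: 506944/225 ≈ 2253.1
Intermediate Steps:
K = 712/15 (K = 4*(-13*(-1/15) + 11) = 4*(13/15 + 11) = 4*(178/15) = 712/15 ≈ 47.467)
K**2 = (712/15)**2 = 506944/225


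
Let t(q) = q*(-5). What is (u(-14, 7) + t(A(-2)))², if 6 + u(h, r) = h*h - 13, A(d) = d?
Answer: 34969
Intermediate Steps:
t(q) = -5*q
u(h, r) = -19 + h² (u(h, r) = -6 + (h*h - 13) = -6 + (h² - 13) = -6 + (-13 + h²) = -19 + h²)
(u(-14, 7) + t(A(-2)))² = ((-19 + (-14)²) - 5*(-2))² = ((-19 + 196) + 10)² = (177 + 10)² = 187² = 34969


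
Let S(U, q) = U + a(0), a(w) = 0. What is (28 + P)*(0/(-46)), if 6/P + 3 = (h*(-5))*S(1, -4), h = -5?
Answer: 0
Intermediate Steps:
S(U, q) = U (S(U, q) = U + 0 = U)
P = 3/11 (P = 6/(-3 - 5*(-5)*1) = 6/(-3 + 25*1) = 6/(-3 + 25) = 6/22 = 6*(1/22) = 3/11 ≈ 0.27273)
(28 + P)*(0/(-46)) = (28 + 3/11)*(0/(-46)) = 311*(0*(-1/46))/11 = (311/11)*0 = 0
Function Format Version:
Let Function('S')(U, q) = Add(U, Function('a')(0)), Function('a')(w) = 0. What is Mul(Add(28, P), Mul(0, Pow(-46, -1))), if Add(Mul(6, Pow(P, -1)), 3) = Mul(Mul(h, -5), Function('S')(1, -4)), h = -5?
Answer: 0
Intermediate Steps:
Function('S')(U, q) = U (Function('S')(U, q) = Add(U, 0) = U)
P = Rational(3, 11) (P = Mul(6, Pow(Add(-3, Mul(Mul(-5, -5), 1)), -1)) = Mul(6, Pow(Add(-3, Mul(25, 1)), -1)) = Mul(6, Pow(Add(-3, 25), -1)) = Mul(6, Pow(22, -1)) = Mul(6, Rational(1, 22)) = Rational(3, 11) ≈ 0.27273)
Mul(Add(28, P), Mul(0, Pow(-46, -1))) = Mul(Add(28, Rational(3, 11)), Mul(0, Pow(-46, -1))) = Mul(Rational(311, 11), Mul(0, Rational(-1, 46))) = Mul(Rational(311, 11), 0) = 0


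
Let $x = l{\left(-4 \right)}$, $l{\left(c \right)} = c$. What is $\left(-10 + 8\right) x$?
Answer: $8$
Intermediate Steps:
$x = -4$
$\left(-10 + 8\right) x = \left(-10 + 8\right) \left(-4\right) = \left(-2\right) \left(-4\right) = 8$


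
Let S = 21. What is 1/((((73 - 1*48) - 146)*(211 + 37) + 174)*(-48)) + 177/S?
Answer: 12069985/1432032 ≈ 8.4286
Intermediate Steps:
1/((((73 - 1*48) - 146)*(211 + 37) + 174)*(-48)) + 177/S = 1/((((73 - 1*48) - 146)*(211 + 37) + 174)*(-48)) + 177/21 = -1/48/(((73 - 48) - 146)*248 + 174) + 177*(1/21) = -1/48/((25 - 146)*248 + 174) + 59/7 = -1/48/(-121*248 + 174) + 59/7 = -1/48/(-30008 + 174) + 59/7 = -1/48/(-29834) + 59/7 = -1/29834*(-1/48) + 59/7 = 1/1432032 + 59/7 = 12069985/1432032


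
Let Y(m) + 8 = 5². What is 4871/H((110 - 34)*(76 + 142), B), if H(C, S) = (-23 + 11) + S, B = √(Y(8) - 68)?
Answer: -19484/65 - 4871*I*√51/195 ≈ -299.75 - 178.39*I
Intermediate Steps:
Y(m) = 17 (Y(m) = -8 + 5² = -8 + 25 = 17)
B = I*√51 (B = √(17 - 68) = √(-51) = I*√51 ≈ 7.1414*I)
H(C, S) = -12 + S
4871/H((110 - 34)*(76 + 142), B) = 4871/(-12 + I*√51)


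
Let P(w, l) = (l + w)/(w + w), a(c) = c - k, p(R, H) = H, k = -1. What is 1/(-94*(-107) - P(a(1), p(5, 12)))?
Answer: 2/20109 ≈ 9.9458e-5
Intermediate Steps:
a(c) = 1 + c (a(c) = c - 1*(-1) = c + 1 = 1 + c)
P(w, l) = (l + w)/(2*w) (P(w, l) = (l + w)/((2*w)) = (l + w)*(1/(2*w)) = (l + w)/(2*w))
1/(-94*(-107) - P(a(1), p(5, 12))) = 1/(-94*(-107) - (12 + (1 + 1))/(2*(1 + 1))) = 1/(10058 - (12 + 2)/(2*2)) = 1/(10058 - 14/(2*2)) = 1/(10058 - 1*7/2) = 1/(10058 - 7/2) = 1/(20109/2) = 2/20109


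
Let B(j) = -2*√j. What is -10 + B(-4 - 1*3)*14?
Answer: -10 - 28*I*√7 ≈ -10.0 - 74.081*I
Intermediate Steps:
-10 + B(-4 - 1*3)*14 = -10 - 2*√(-4 - 1*3)*14 = -10 - 2*√(-4 - 3)*14 = -10 - 2*I*√7*14 = -10 - 28*I*√7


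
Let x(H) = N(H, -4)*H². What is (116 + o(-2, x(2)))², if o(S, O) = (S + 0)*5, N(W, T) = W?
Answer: 11236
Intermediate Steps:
x(H) = H³ (x(H) = H*H² = H³)
o(S, O) = 5*S (o(S, O) = S*5 = 5*S)
(116 + o(-2, x(2)))² = (116 + 5*(-2))² = (116 - 10)² = 106² = 11236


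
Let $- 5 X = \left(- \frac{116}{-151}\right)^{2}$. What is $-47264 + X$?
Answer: $- \frac{5388345776}{114005} \approx -47264.0$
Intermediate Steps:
$X = - \frac{13456}{114005}$ ($X = - \frac{\left(- \frac{116}{-151}\right)^{2}}{5} = - \frac{\left(\left(-116\right) \left(- \frac{1}{151}\right)\right)^{2}}{5} = - \frac{\left(\frac{116}{151}\right)^{2}}{5} = \left(- \frac{1}{5}\right) \frac{13456}{22801} = - \frac{13456}{114005} \approx -0.11803$)
$-47264 + X = -47264 - \frac{13456}{114005} = - \frac{5388345776}{114005}$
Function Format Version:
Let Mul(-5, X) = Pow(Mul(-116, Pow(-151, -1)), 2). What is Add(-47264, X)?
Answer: Rational(-5388345776, 114005) ≈ -47264.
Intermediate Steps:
X = Rational(-13456, 114005) (X = Mul(Rational(-1, 5), Pow(Mul(-116, Pow(-151, -1)), 2)) = Mul(Rational(-1, 5), Pow(Mul(-116, Rational(-1, 151)), 2)) = Mul(Rational(-1, 5), Pow(Rational(116, 151), 2)) = Mul(Rational(-1, 5), Rational(13456, 22801)) = Rational(-13456, 114005) ≈ -0.11803)
Add(-47264, X) = Add(-47264, Rational(-13456, 114005)) = Rational(-5388345776, 114005)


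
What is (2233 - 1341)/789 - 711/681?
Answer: 15491/179103 ≈ 0.086492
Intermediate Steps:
(2233 - 1341)/789 - 711/681 = 892*(1/789) - 711*1/681 = 892/789 - 237/227 = 15491/179103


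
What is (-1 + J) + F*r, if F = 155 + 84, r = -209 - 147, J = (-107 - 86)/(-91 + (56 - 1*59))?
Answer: -7997797/94 ≈ -85083.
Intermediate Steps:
J = 193/94 (J = -193/(-91 + (56 - 59)) = -193/(-91 - 3) = -193/(-94) = -193*(-1/94) = 193/94 ≈ 2.0532)
r = -356
F = 239
(-1 + J) + F*r = (-1 + 193/94) + 239*(-356) = 99/94 - 85084 = -7997797/94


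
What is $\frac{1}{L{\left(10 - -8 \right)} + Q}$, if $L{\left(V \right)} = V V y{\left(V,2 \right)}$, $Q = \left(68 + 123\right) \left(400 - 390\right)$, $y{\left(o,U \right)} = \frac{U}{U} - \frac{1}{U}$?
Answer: $\frac{1}{2072} \approx 0.00048263$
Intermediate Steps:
$y{\left(o,U \right)} = 1 - \frac{1}{U}$
$Q = 1910$ ($Q = 191 \cdot 10 = 1910$)
$L{\left(V \right)} = \frac{V^{2}}{2}$ ($L{\left(V \right)} = V V \frac{-1 + 2}{2} = V^{2} \cdot \frac{1}{2} \cdot 1 = V^{2} \cdot \frac{1}{2} = \frac{V^{2}}{2}$)
$\frac{1}{L{\left(10 - -8 \right)} + Q} = \frac{1}{\frac{\left(10 - -8\right)^{2}}{2} + 1910} = \frac{1}{\frac{\left(10 + 8\right)^{2}}{2} + 1910} = \frac{1}{\frac{18^{2}}{2} + 1910} = \frac{1}{\frac{1}{2} \cdot 324 + 1910} = \frac{1}{162 + 1910} = \frac{1}{2072}$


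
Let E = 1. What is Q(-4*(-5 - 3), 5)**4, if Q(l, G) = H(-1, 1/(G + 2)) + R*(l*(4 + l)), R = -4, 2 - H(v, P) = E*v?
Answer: 449695496300625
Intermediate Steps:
H(v, P) = 2 - v
Q(l, G) = 3 - 4*l*(4 + l) (Q(l, G) = (2 - 1*(-1)) - 4*l*(4 + l) = (2 + 1) - 4*l*(4 + l) = 3 - 4*l*(4 + l))
Q(-4*(-5 - 3), 5)**4 = (3 - (-64)*(-5 - 3) - 4*16*(-5 - 3)**2)**4 = (3 - (-64)*(-8) - 4*(-4*(-8))**2)**4 = (3 - 16*32 - 4*32**2)**4 = (3 - 512 - 4*1024)**4 = (3 - 512 - 4096)**4 = (-4605)**4 = 449695496300625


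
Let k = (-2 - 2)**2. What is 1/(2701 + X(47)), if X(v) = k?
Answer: 1/2717 ≈ 0.00036805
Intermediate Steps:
k = 16 (k = (-4)**2 = 16)
X(v) = 16
1/(2701 + X(47)) = 1/(2701 + 16) = 1/2717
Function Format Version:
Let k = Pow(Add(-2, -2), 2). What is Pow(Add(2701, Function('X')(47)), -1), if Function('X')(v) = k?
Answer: Rational(1, 2717) ≈ 0.00036805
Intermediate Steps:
k = 16 (k = Pow(-4, 2) = 16)
Function('X')(v) = 16
Pow(Add(2701, Function('X')(47)), -1) = Pow(Add(2701, 16), -1) = Pow(2717, -1) = Rational(1, 2717)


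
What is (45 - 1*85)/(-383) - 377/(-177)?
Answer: 151471/67791 ≈ 2.2344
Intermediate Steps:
(45 - 1*85)/(-383) - 377/(-177) = (45 - 85)*(-1/383) - 377*(-1/177) = -40*(-1/383) + 377/177 = 40/383 + 377/177 = 151471/67791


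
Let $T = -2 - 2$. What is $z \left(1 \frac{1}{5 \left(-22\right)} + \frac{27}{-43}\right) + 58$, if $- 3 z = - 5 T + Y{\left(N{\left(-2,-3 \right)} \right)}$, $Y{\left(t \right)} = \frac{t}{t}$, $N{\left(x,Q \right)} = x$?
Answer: $\frac{295431}{4730} \approx 62.459$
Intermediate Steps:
$Y{\left(t \right)} = 1$
$T = -4$
$z = -7$ ($z = - \frac{\left(-5\right) \left(-4\right) + 1}{3} = - \frac{20 + 1}{3} = \left(- \frac{1}{3}\right) 21 = -7$)
$z \left(1 \frac{1}{5 \left(-22\right)} + \frac{27}{-43}\right) + 58 = - 7 \left(1 \frac{1}{5 \left(-22\right)} + \frac{27}{-43}\right) + 58 = - 7 \left(1 \frac{1}{-110} + 27 \left(- \frac{1}{43}\right)\right) + 58 = - 7 \left(1 \left(- \frac{1}{110}\right) - \frac{27}{43}\right) + 58 = - 7 \left(- \frac{1}{110} - \frac{27}{43}\right) + 58 = \left(-7\right) \left(- \frac{3013}{4730}\right) + 58 = \frac{21091}{4730} + 58 = \frac{295431}{4730}$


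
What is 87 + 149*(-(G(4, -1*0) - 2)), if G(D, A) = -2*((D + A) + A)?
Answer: 1577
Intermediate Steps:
G(D, A) = -4*A - 2*D (G(D, A) = -2*((A + D) + A) = -2*(D + 2*A) = -4*A - 2*D)
87 + 149*(-(G(4, -1*0) - 2)) = 87 + 149*(-((-(-4)*0 - 2*4) - 2)) = 87 + 149*(-((-4*0 - 8) - 2)) = 87 + 149*(-((0 - 8) - 2)) = 87 + 149*(-(-8 - 2)) = 87 + 149*(-1*(-10)) = 87 + 149*10 = 87 + 1490 = 1577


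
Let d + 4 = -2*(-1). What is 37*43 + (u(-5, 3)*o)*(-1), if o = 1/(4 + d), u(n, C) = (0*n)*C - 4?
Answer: 1593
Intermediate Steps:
d = -2 (d = -4 - 2*(-1) = -4 + 2 = -2)
u(n, C) = -4 (u(n, C) = 0*C - 4 = 0 - 4 = -4)
o = 1/2 (o = 1/(4 - 2) = 1/2 ≈ 0.50000)
37*43 + (u(-5, 3)*o)*(-1) = 37*43 - 4*1/2*(-1) = 1591 - 2*(-1) = 1591 + 2 = 1593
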